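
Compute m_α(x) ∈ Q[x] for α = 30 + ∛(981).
m_α(x) = x^3 - 90x^2 + 2700x - 27981

Set β = α - 30 = ∛(981), so β^3 = 981. Then (α - 30)^3 - 981 = 0, i.e. α is a root of g(x) = (x - 30)^3 - 981 = x^3 - 90x^2 + 2700x - 27981. Since g(x) = h(x - 30) where h(x) = x^3 - 981, and h is irreducible over Q (because 981 is not a perfect cube, so h has no rational root, and a monic cubic with no rational root is irreducible), g is also irreducible (irreducibility is preserved under the substitution x → x - 30). Hence m_α(x) = x^3 - 90x^2 + 2700x - 27981.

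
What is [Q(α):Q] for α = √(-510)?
[Q(α):Q] = 2

[Q(α):Q] equals the degree of the minimal polynomial of α. Here α^2 = -510 and x^2 + 510 is irreducible (d = -510 is squarefree, ≠ 1, hence not a square), so deg(m_α) = 2. Thus [Q(α):Q] = 2.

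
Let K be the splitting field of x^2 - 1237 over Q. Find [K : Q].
[K : Q] = 2

f(x) = x^2 - 1237 factors as (x - √1237)(x + √1237). The splitting field is K = Q(√1237). Since 1237 is squarefree and > 1, it is not a perfect square, so x^2 - 1237 is irreducible over Q and [Q(√1237) : Q] = 2. Hence [K : Q] = 2.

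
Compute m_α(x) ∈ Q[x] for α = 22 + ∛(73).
m_α(x) = x^3 - 66x^2 + 1452x - 10721

Set β = α - 22 = ∛(73), so β^3 = 73. Then (α - 22)^3 - 73 = 0, i.e. α is a root of g(x) = (x - 22)^3 - 73 = x^3 - 66x^2 + 1452x - 10721. Since g(x) = h(x - 22) where h(x) = x^3 - 73, and h is irreducible over Q (because 73 is not a perfect cube, so h has no rational root, and a monic cubic with no rational root is irreducible), g is also irreducible (irreducibility is preserved under the substitution x → x - 22). Hence m_α(x) = x^3 - 66x^2 + 1452x - 10721.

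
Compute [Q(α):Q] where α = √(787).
[Q(α):Q] = 2

[Q(α):Q] equals the degree of the minimal polynomial of α. Here α^2 = 787 and x^2 - 787 is irreducible (d = 787 is squarefree, ≠ 1, hence not a square), so deg(m_α) = 2. Thus [Q(α):Q] = 2.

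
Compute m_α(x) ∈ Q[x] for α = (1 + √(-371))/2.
m_α(x) = x^2 - x + 93

From 2α - 1 = √(-371), squaring gives (2α - 1)^2 = -371, i.e. 4α^2 - 4α + 1 = -371, so α^2 - α + (1 + 371)/4 = 0. Since -371 ≡ 1 (mod 4), (1 + 371)/4 = 93 ∈ Z. The polynomial x^2 - x + 93 has discriminant 1 - 4·(93) = -371, which is not a perfect square in Q (d = -371 is squarefree and ≠ 1), so x^2 - x + 93 is irreducible over Q. It is the minimal polynomial of α.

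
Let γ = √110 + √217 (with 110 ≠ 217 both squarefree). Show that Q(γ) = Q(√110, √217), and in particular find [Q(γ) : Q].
[Q(γ) : Q] = 4 (equivalently, Q(γ) = Q(√110, √217))

Obviously Q(γ) ⊆ Q(√110, √217), and [Q(√110, √217):Q] = 4 (since 110, 217 are distinct squarefree integers > 1 with 23870 not a perfect square). To show equality we compute the minimal polynomial of γ. From γ = √110 + √217: γ^2 = 110 + 2√(23870) + 217 = 327 + 2√(23870), so γ^2 - 327 = 2√(23870); squaring, (γ^2 - 327)^2 = 4·23870, i.e. γ^4 - 654γ^2 + 106929 - 95480 = 0, i.e. γ^4 - 654γ^2 + 11449 = 0. So γ is a root of x^4 - 654x^2 + 11449. This polynomial is irreducible over Q: it has no rational root (each ±√110 ± √217 is irrational), and any factorization into two quadratics over Q would force √(23870) ∈ Q (pairing opposite roots) or √110, √217 ∈ Q (other pairings), all impossible. Hence [Q(γ):Q] = 4 = [Q(√110, √217):Q], so Q(γ) = Q(√110, √217).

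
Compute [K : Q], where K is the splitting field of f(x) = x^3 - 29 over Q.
[K : Q] = 6

The roots of x^3 - 29 are ∛29, ω∛29, ω^2∛29 where ω = e^(2πi/3) is a primitive cube root of unity, so K = Q(∛29, ω). Now [Q(∛29):Q] = 3 (since 29 is not a perfect cube, x^3 - 29 is irreducible) and [Q(ω):Q] = 2. Both 2 and 3 divide [K:Q], and [K:Q] ≤ 3·2 = 6, so [K:Q] = 6. (Equivalently: Q(∛29) ⊂ R but ω ∉ R, so [K : Q(∛29)] = 2.)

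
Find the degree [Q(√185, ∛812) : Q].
[Q(√185, ∛812) : Q] = 6

Let L = Q(√185, ∛812). Since Q(√185) ⊂ L and [Q(√185):Q] = 2, the tower law gives 2 | [L:Q]. Likewise Q(∛812) ⊂ L with [Q(∛812):Q] = 3 (because 812 is not a perfect cube), so 3 | [L:Q]. As gcd(2,3) = 1, [L:Q] is divisible by 6. Conversely L is generated over Q by √185 and ∛812, so [L:Q] ≤ 2·3 = 6. Therefore [Q(√185, ∛812) : Q] = 6.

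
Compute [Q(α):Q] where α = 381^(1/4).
[Q(α):Q] = 4

α is a root of x^4 - 381. By Eisenstein's criterion at the prime p = 3 (which divides the constant term 381 but p^2 = 9 does not, since 381 is squarefree), x^4 - 381 is irreducible over Q. Hence [Q(α):Q] = 4.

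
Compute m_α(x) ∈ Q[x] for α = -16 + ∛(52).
m_α(x) = x^3 + 48x^2 + 768x + 4044

Set β = α + 16 = ∛(52), so β^3 = 52. Then (α + 16)^3 - 52 = 0, i.e. α is a root of g(x) = (x + 16)^3 - 52 = x^3 + 48x^2 + 768x + 4044. Since g(x) = h(x + 16) where h(x) = x^3 - 52, and h is irreducible over Q (because 52 is not a perfect cube, so h has no rational root, and a monic cubic with no rational root is irreducible), g is also irreducible (irreducibility is preserved under the substitution x → x + 16). Hence m_α(x) = x^3 + 48x^2 + 768x + 4044.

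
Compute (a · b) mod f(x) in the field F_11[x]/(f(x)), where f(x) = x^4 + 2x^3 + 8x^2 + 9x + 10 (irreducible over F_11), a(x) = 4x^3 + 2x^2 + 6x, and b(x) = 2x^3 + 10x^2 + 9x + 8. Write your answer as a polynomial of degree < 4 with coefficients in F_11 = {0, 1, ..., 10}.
a · b ≡ 6x^3 + 5x + 3 (mod f(x))

Multiply in F_11[x]: a(x)·b(x) = (4x^3 + 2x^2 + 6x)·(2x^3 + 10x^2 + 9x + 8) = 8x^6 + 2x^4 + 4x^2 + 4x. This has degree ≥ 4, so divide by f(x) over F_11: 8x^6 + 2x^4 + 4x^2 + 4x = (8x^2 + 6x + 3)·(x^4 + 2x^3 + 8x^2 + 9x + 10) + (6x^3 + 5x + 3). Hence a·b ≡ 6x^3 + 5x + 3 (mod f). (F_11[x]/(f) is a field with 11^4 = 14641 elements since f is irreducible of degree 4.)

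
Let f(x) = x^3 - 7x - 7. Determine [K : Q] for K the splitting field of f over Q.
[K : Q] = 3

By the rational root test, any rational root of the monic integer polynomial f(x) = x^3 - 7x - 7 must be an integer dividing the constant term -7, i.e. one of ±{1, 7}. Evaluating: f(1) = -13, f(-1) = -1, f(7) = 287, f(-7) = -301; none is 0, so f has no rational root and is therefore irreducible over Q (a cubic with no linear factor over a field is irreducible). For an irreducible cubic, the Galois group is A_3 or S_3 according as the discriminant disc(f) = -4a^3 - 27b^2 = -4·(-7)^3 - 27·(-7)^2 = 49 is or is not a square in Q. Here disc(f) = 49 = 7^2 is a perfect square in Q, so the Galois group of f over Q is contained in A_3, hence equals A_3 (cyclic of order 3). The splitting field has degree |A_3| = 3 over Q, so [K : Q] = 3.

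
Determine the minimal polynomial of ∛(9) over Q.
m_α(x) = x^3 - 9

α satisfies α^3 = 9, so x^3 - 9 annihilates α. By the rational root test, a rational root p/q (in lowest terms) of x^3 - 9 would satisfy p^3 = 9 q^3, forcing q = 1 and p^3 = 9; but 9 is not a perfect cube, contradiction. A monic cubic over Q with no rational root is irreducible (any nontrivial factorization would include a linear factor). Hence x^3 - 9 is the minimal polynomial of α, and in particular [Q(α):Q] = 3.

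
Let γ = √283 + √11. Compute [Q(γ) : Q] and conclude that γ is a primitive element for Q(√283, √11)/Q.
[Q(γ) : Q] = 4 (equivalently, Q(γ) = Q(√283, √11))

Obviously Q(γ) ⊆ Q(√283, √11), and [Q(√283, √11):Q] = 4 (since 283, 11 are distinct squarefree integers > 1 with 3113 not a perfect square). To show equality we compute the minimal polynomial of γ. From γ = √283 + √11: γ^2 = 283 + 2√(3113) + 11 = 294 + 2√(3113), so γ^2 - 294 = 2√(3113); squaring, (γ^2 - 294)^2 = 4·3113, i.e. γ^4 - 588γ^2 + 86436 - 12452 = 0, i.e. γ^4 - 588γ^2 + 73984 = 0. So γ is a root of x^4 - 588x^2 + 73984. This polynomial is irreducible over Q: it has no rational root (each ±√283 ± √11 is irrational), and any factorization into two quadratics over Q would force √(3113) ∈ Q (pairing opposite roots) or √283, √11 ∈ Q (other pairings), all impossible. Hence [Q(γ):Q] = 4 = [Q(√283, √11):Q], so Q(γ) = Q(√283, √11).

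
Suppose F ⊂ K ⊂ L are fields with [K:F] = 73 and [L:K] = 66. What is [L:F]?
[L:F] = 4818

The tower law says that for any tower of field extensions F ⊂ K ⊂ L with finite degrees, [L:F] = [L:K] · [K:F]. Here this gives [L:F] = 66 · 73 = 4818.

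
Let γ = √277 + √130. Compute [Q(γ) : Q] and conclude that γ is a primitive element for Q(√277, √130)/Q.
[Q(γ) : Q] = 4 (equivalently, Q(γ) = Q(√277, √130))

Obviously Q(γ) ⊆ Q(√277, √130), and [Q(√277, √130):Q] = 4 (since 277, 130 are distinct squarefree integers > 1 with 36010 not a perfect square). To show equality we compute the minimal polynomial of γ. From γ = √277 + √130: γ^2 = 277 + 2√(36010) + 130 = 407 + 2√(36010), so γ^2 - 407 = 2√(36010); squaring, (γ^2 - 407)^2 = 4·36010, i.e. γ^4 - 814γ^2 + 165649 - 144040 = 0, i.e. γ^4 - 814γ^2 + 21609 = 0. So γ is a root of x^4 - 814x^2 + 21609. This polynomial is irreducible over Q: it has no rational root (each ±√277 ± √130 is irrational), and any factorization into two quadratics over Q would force √(36010) ∈ Q (pairing opposite roots) or √277, √130 ∈ Q (other pairings), all impossible. Hence [Q(γ):Q] = 4 = [Q(√277, √130):Q], so Q(γ) = Q(√277, √130).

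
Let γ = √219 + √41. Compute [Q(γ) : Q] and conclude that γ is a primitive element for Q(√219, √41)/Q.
[Q(γ) : Q] = 4 (equivalently, Q(γ) = Q(√219, √41))

Obviously Q(γ) ⊆ Q(√219, √41), and [Q(√219, √41):Q] = 4 (since 219, 41 are distinct squarefree integers > 1 with 8979 not a perfect square). To show equality we compute the minimal polynomial of γ. From γ = √219 + √41: γ^2 = 219 + 2√(8979) + 41 = 260 + 2√(8979), so γ^2 - 260 = 2√(8979); squaring, (γ^2 - 260)^2 = 4·8979, i.e. γ^4 - 520γ^2 + 67600 - 35916 = 0, i.e. γ^4 - 520γ^2 + 31684 = 0. So γ is a root of x^4 - 520x^2 + 31684. This polynomial is irreducible over Q: it has no rational root (each ±√219 ± √41 is irrational), and any factorization into two quadratics over Q would force √(8979) ∈ Q (pairing opposite roots) or √219, √41 ∈ Q (other pairings), all impossible. Hence [Q(γ):Q] = 4 = [Q(√219, √41):Q], so Q(γ) = Q(√219, √41).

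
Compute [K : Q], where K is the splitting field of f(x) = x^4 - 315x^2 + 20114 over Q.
[K : Q] = 4

Solving the quadratic in x^2: x^2 = (315 ± √(315^2 - 4·20114))/2 = (315 ± √18769)/2 = (315 ± 137)/2, giving x^2 = 89 or x^2 = 226. So f(x) = (x^2 - 89)(x^2 - 226) and the roots of f are ±√89, ±√226. Hence the splitting field is K = Q(√89, √226). Since 89 and 226 are distinct squarefree integers > 1, their product 20114 is not a perfect square, so √226 ∉ Q(√89). By the tower law [K:Q] = [Q(√89,√226):Q(√89)] · [Q(√89):Q] = 2 · 2 = 4.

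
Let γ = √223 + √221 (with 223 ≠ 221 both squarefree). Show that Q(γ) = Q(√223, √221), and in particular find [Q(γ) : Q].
[Q(γ) : Q] = 4 (equivalently, Q(γ) = Q(√223, √221))

Obviously Q(γ) ⊆ Q(√223, √221), and [Q(√223, √221):Q] = 4 (since 223, 221 are distinct squarefree integers > 1 with 49283 not a perfect square). To show equality we compute the minimal polynomial of γ. From γ = √223 + √221: γ^2 = 223 + 2√(49283) + 221 = 444 + 2√(49283), so γ^2 - 444 = 2√(49283); squaring, (γ^2 - 444)^2 = 4·49283, i.e. γ^4 - 888γ^2 + 197136 - 197132 = 0, i.e. γ^4 - 888γ^2 + 4 = 0. So γ is a root of x^4 - 888x^2 + 4. This polynomial is irreducible over Q: it has no rational root (each ±√223 ± √221 is irrational), and any factorization into two quadratics over Q would force √(49283) ∈ Q (pairing opposite roots) or √223, √221 ∈ Q (other pairings), all impossible. Hence [Q(γ):Q] = 4 = [Q(√223, √221):Q], so Q(γ) = Q(√223, √221).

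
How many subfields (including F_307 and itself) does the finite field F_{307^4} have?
F_{307^4} has 3 subfields

The subfields of F_{p^n} are exactly the fields F_{p^d} for d | n (each is the fixed field of the unique index-d subgroup of Gal(F_{p^n}/F_p) ≅ Z/nZ). The divisors of n = 4 are {1, 2, 4}, giving 3 subfields: F_{307^1}, F_{307^2}, F_{307^4}.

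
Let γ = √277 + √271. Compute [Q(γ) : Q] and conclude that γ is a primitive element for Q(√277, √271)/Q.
[Q(γ) : Q] = 4 (equivalently, Q(γ) = Q(√277, √271))

Obviously Q(γ) ⊆ Q(√277, √271), and [Q(√277, √271):Q] = 4 (since 277, 271 are distinct squarefree integers > 1 with 75067 not a perfect square). To show equality we compute the minimal polynomial of γ. From γ = √277 + √271: γ^2 = 277 + 2√(75067) + 271 = 548 + 2√(75067), so γ^2 - 548 = 2√(75067); squaring, (γ^2 - 548)^2 = 4·75067, i.e. γ^4 - 1096γ^2 + 300304 - 300268 = 0, i.e. γ^4 - 1096γ^2 + 36 = 0. So γ is a root of x^4 - 1096x^2 + 36. This polynomial is irreducible over Q: it has no rational root (each ±√277 ± √271 is irrational), and any factorization into two quadratics over Q would force √(75067) ∈ Q (pairing opposite roots) or √277, √271 ∈ Q (other pairings), all impossible. Hence [Q(γ):Q] = 4 = [Q(√277, √271):Q], so Q(γ) = Q(√277, √271).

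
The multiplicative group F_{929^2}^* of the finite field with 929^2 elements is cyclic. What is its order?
|F_{929^2}^*| = 863040

F_{929^2} has 929^2 = 863041 elements; its multiplicative group consists of all nonzero elements, so |F_{929^2}^*| = 863041 - 1 = 863040. (It is cyclic since any finite subgroup of the multiplicative group of a field is cyclic.)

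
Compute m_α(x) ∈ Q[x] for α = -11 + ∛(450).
m_α(x) = x^3 + 33x^2 + 363x + 881

Set β = α + 11 = ∛(450), so β^3 = 450. Then (α + 11)^3 - 450 = 0, i.e. α is a root of g(x) = (x + 11)^3 - 450 = x^3 + 33x^2 + 363x + 881. Since g(x) = h(x + 11) where h(x) = x^3 - 450, and h is irreducible over Q (because 450 is not a perfect cube, so h has no rational root, and a monic cubic with no rational root is irreducible), g is also irreducible (irreducibility is preserved under the substitution x → x + 11). Hence m_α(x) = x^3 + 33x^2 + 363x + 881.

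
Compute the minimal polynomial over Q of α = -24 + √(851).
m_α(x) = x^2 + 48x - 275

From α + 24 = √(851), squaring gives (α + 24)^2 = 851, i.e. α^2 + 48α + 576 = 851, so α^2 + 48α - 275 = 0. The discriminant of x^2 + 48x - 275 is (48)^2 - 4·(-275) = 2304 + 1100 = 3404, and 4·(851) is not a perfect square in Q since 851 is squarefree and ≠ 1. Hence x^2 + 48x - 275 is irreducible over Q and is the minimal polynomial of α.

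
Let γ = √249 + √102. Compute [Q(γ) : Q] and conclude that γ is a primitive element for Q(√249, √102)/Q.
[Q(γ) : Q] = 4 (equivalently, Q(γ) = Q(√249, √102))

Obviously Q(γ) ⊆ Q(√249, √102), and [Q(√249, √102):Q] = 4 (since 249, 102 are distinct squarefree integers > 1 with 25398 not a perfect square). To show equality we compute the minimal polynomial of γ. From γ = √249 + √102: γ^2 = 249 + 2√(25398) + 102 = 351 + 2√(25398), so γ^2 - 351 = 2√(25398); squaring, (γ^2 - 351)^2 = 4·25398, i.e. γ^4 - 702γ^2 + 123201 - 101592 = 0, i.e. γ^4 - 702γ^2 + 21609 = 0. So γ is a root of x^4 - 702x^2 + 21609. This polynomial is irreducible over Q: it has no rational root (each ±√249 ± √102 is irrational), and any factorization into two quadratics over Q would force √(25398) ∈ Q (pairing opposite roots) or √249, √102 ∈ Q (other pairings), all impossible. Hence [Q(γ):Q] = 4 = [Q(√249, √102):Q], so Q(γ) = Q(√249, √102).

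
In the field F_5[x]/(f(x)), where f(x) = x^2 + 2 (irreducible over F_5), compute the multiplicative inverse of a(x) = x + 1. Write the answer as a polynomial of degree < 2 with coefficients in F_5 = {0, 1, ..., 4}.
a(x)^(-1) ≡ 3x + 2 (mod f(x))

Since f is irreducible over F_5, F_5[x]/(f) is a field and a(x) ≠ 0 has an inverse. Apply the extended Euclidean algorithm to f(x) and a(x) in F_5[x]: f(x) = (x + 4)·a(x) + (3). The last nonzero remainder is the constant 3 = gcd(f, a) in F_5. Back-substituting through the division chain expresses 3 = s(x)·a(x) + t(x)·f(x) with s(x) ≡ 4x + 1 (mod f), so (4x + 1)·a(x) ≡ 3 (mod f). Multiplying by 3^(-1) ≡ 2 in F_5 gives a(x)^(-1) ≡ 2·(4x + 1) ≡ 3x + 2 (mod f). Check: (x + 1)·(3x + 2) = 3x^2 + 2 ≡ 1 (mod x^2 + 2).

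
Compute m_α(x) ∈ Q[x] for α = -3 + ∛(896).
m_α(x) = x^3 + 9x^2 + 27x - 869

Set β = α + 3 = ∛(896), so β^3 = 896. Then (α + 3)^3 - 896 = 0, i.e. α is a root of g(x) = (x + 3)^3 - 896 = x^3 + 9x^2 + 27x - 869. Since g(x) = h(x + 3) where h(x) = x^3 - 896, and h is irreducible over Q (because 896 is not a perfect cube, so h has no rational root, and a monic cubic with no rational root is irreducible), g is also irreducible (irreducibility is preserved under the substitution x → x + 3). Hence m_α(x) = x^3 + 9x^2 + 27x - 869.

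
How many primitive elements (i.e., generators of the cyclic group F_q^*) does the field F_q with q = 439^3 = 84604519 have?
There are φ(84604518) = 26516160 primitive elements

F_q^* is cyclic of order q - 1 = 84604518. A cyclic group of order m has exactly φ(m) generators. Here m = 84604518 = 2 · 3^2 · 31^2 · 67 · 73, so the number of primitive elements is φ(84604518) = 26516160.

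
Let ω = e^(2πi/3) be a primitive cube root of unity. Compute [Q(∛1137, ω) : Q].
[Q(∛1137, ω) : Q] = 6

[Q(∛1137):Q] = 3 (min poly x^3 - 1137, irreducible since 1137 is not a perfect cube). [Q(ω):Q] = 2 (min poly x^2 + x + 1). Since Q(∛1137) ⊂ R and ω ∉ R, we have ω ∉ Q(∛1137), so x^2 + x + 1 remains irreducible over Q(∛1137) and [Q(∛1137, ω) : Q(∛1137)] = 2. By the tower law, [Q(∛1137, ω) : Q] = 3 · 2 = 6. (In fact Q(∛1137, ω) is the splitting field of x^3 - 1137 over Q.)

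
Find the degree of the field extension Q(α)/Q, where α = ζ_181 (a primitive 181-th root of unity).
[Q(α):Q] = 180

The minimal polynomial of ζ_181 over Q is the 181-th cyclotomic polynomial Φ_181(x), which is irreducible over Q and has degree φ(181) = 180. Hence [Q(α):Q] = φ(181) = 180.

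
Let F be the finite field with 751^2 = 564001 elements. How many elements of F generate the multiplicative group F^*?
There are φ(564000) = 147200 primitive elements

F_q^* is cyclic of order q - 1 = 564000. A cyclic group of order m has exactly φ(m) generators. Here m = 564000 = 2^5 · 3 · 5^3 · 47, so the number of primitive elements is φ(564000) = 147200.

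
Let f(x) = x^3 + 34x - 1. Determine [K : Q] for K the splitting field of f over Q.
[K : Q] = 6

By the rational root test, any rational root of the monic integer polynomial f(x) = x^3 + 34x - 1 must be an integer dividing the constant term -1, i.e. one of ±{1}. Evaluating: f(1) = 34, f(-1) = -36; none is 0, so f has no rational root and is therefore irreducible over Q (a cubic with no linear factor over a field is irreducible). For an irreducible cubic, the Galois group is A_3 or S_3 according as the discriminant disc(f) = -4a^3 - 27b^2 = -4·(34)^3 - 27·(-1)^2 = -157243 is or is not a square in Q. Here disc(f) = -157243 is not a perfect square in Q, so the Galois group of f over Q is not contained in A_3 and must be all of S_3. The splitting field has degree |S_3| = 6 over Q, so [K : Q] = 6.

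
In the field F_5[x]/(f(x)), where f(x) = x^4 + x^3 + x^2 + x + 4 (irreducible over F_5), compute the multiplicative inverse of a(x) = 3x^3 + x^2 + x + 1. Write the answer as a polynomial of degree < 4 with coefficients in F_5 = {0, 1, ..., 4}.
a(x)^(-1) ≡ 2x^2 (mod f(x))

Since f is irreducible over F_5, F_5[x]/(f) is a field and a(x) ≠ 0 has an inverse. Apply the extended Euclidean algorithm to f(x) and a(x) in F_5[x]: f(x) = (2x + 3)·a(x) + (x^2 + x + 1);  a(x) = (3x + 3)·(x^2 + x + 1) + (3). The last nonzero remainder is the constant 3 = gcd(f, a) in F_5. Back-substituting through the division chain expresses 3 = s(x)·a(x) + t(x)·f(x) with s(x) ≡ x^2 (mod f), so (x^2)·a(x) ≡ 3 (mod f). Multiplying by 3^(-1) ≡ 2 in F_5 gives a(x)^(-1) ≡ 2·(x^2) ≡ 2x^2 (mod f). Check: (3x^3 + x^2 + x + 1)·(2x^2) = x^5 + 2x^4 + 2x^3 + 2x^2 ≡ 1 (mod x^4 + x^3 + x^2 + x + 4).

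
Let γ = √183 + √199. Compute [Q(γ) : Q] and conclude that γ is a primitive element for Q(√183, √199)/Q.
[Q(γ) : Q] = 4 (equivalently, Q(γ) = Q(√183, √199))

Obviously Q(γ) ⊆ Q(√183, √199), and [Q(√183, √199):Q] = 4 (since 183, 199 are distinct squarefree integers > 1 with 36417 not a perfect square). To show equality we compute the minimal polynomial of γ. From γ = √183 + √199: γ^2 = 183 + 2√(36417) + 199 = 382 + 2√(36417), so γ^2 - 382 = 2√(36417); squaring, (γ^2 - 382)^2 = 4·36417, i.e. γ^4 - 764γ^2 + 145924 - 145668 = 0, i.e. γ^4 - 764γ^2 + 256 = 0. So γ is a root of x^4 - 764x^2 + 256. This polynomial is irreducible over Q: it has no rational root (each ±√183 ± √199 is irrational), and any factorization into two quadratics over Q would force √(36417) ∈ Q (pairing opposite roots) or √183, √199 ∈ Q (other pairings), all impossible. Hence [Q(γ):Q] = 4 = [Q(√183, √199):Q], so Q(γ) = Q(√183, √199).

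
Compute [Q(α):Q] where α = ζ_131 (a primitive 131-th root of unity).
[Q(α):Q] = 130

The minimal polynomial of ζ_131 over Q is the 131-th cyclotomic polynomial Φ_131(x), which is irreducible over Q and has degree φ(131) = 130. Hence [Q(α):Q] = φ(131) = 130.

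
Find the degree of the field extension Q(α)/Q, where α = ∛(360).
[Q(α):Q] = 3

The minimal polynomial of α is x^3 - 360, irreducible over Q since 360 is not a perfect cube (so x^3 - 360 has no rational root). Hence [Q(α):Q] = deg(m_α) = 3.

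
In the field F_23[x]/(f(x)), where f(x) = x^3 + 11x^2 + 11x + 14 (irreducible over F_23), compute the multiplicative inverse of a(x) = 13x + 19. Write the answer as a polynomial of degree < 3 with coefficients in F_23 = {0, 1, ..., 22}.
a(x)^(-1) ≡ 18x^2 + 16x + 3 (mod f(x))

Since f is irreducible over F_23, F_23[x]/(f) is a field and a(x) ≠ 0 has an inverse. Apply the extended Euclidean algorithm to f(x) and a(x) in F_23[x]: f(x) = (16x^2 + 4x + 18)·a(x) + (17). The last nonzero remainder is the constant 17 = gcd(f, a) in F_23. Back-substituting through the division chain expresses 17 = s(x)·a(x) + t(x)·f(x) with s(x) ≡ 7x^2 + 19x + 5 (mod f), so (7x^2 + 19x + 5)·a(x) ≡ 17 (mod f). Multiplying by 17^(-1) ≡ 19 in F_23 gives a(x)^(-1) ≡ 19·(7x^2 + 19x + 5) ≡ 18x^2 + 16x + 3 (mod f). Check: (13x + 19)·(18x^2 + 16x + 3) = 4x^3 + 21x^2 + 21x + 11 ≡ 1 (mod x^3 + 11x^2 + 11x + 14).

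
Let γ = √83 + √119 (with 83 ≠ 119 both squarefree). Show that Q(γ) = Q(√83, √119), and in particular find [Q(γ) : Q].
[Q(γ) : Q] = 4 (equivalently, Q(γ) = Q(√83, √119))

Obviously Q(γ) ⊆ Q(√83, √119), and [Q(√83, √119):Q] = 4 (since 83, 119 are distinct squarefree integers > 1 with 9877 not a perfect square). To show equality we compute the minimal polynomial of γ. From γ = √83 + √119: γ^2 = 83 + 2√(9877) + 119 = 202 + 2√(9877), so γ^2 - 202 = 2√(9877); squaring, (γ^2 - 202)^2 = 4·9877, i.e. γ^4 - 404γ^2 + 40804 - 39508 = 0, i.e. γ^4 - 404γ^2 + 1296 = 0. So γ is a root of x^4 - 404x^2 + 1296. This polynomial is irreducible over Q: it has no rational root (each ±√83 ± √119 is irrational), and any factorization into two quadratics over Q would force √(9877) ∈ Q (pairing opposite roots) or √83, √119 ∈ Q (other pairings), all impossible. Hence [Q(γ):Q] = 4 = [Q(√83, √119):Q], so Q(γ) = Q(√83, √119).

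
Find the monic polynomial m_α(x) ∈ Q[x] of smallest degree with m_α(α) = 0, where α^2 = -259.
m_α(x) = x^2 + 259

α satisfies α^2 + 259 = 0, so x^2 + 259 annihilates α. Since d = -259 is squarefree and ≠ 1, it is not a perfect square in Q, so x^2 + 259 has no rational root and is therefore irreducible over Q (a degree-2 polynomial over a field is irreducible iff it has no root). Hence m_α(x) = x^2 + 259.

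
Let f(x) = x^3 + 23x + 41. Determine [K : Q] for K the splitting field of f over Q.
[K : Q] = 6

By the rational root test, any rational root of the monic integer polynomial f(x) = x^3 + 23x + 41 must be an integer dividing the constant term 41, i.e. one of ±{1, 41}. Evaluating: f(1) = 65, f(-1) = 17, f(41) = 69905, f(-41) = -69823; none is 0, so f has no rational root and is therefore irreducible over Q (a cubic with no linear factor over a field is irreducible). For an irreducible cubic, the Galois group is A_3 or S_3 according as the discriminant disc(f) = -4a^3 - 27b^2 = -4·(23)^3 - 27·(41)^2 = -94055 is or is not a square in Q. Here disc(f) = -94055 is not a perfect square in Q, so the Galois group of f over Q is not contained in A_3 and must be all of S_3. The splitting field has degree |S_3| = 6 over Q, so [K : Q] = 6.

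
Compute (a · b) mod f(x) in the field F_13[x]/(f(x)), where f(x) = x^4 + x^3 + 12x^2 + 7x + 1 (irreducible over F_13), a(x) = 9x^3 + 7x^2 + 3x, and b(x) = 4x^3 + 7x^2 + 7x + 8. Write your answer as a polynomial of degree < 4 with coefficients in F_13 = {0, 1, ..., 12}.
a · b ≡ 9x^3 + 8x^2 + x + 12 (mod f(x))

Multiply in F_13[x]: a(x)·b(x) = (9x^3 + 7x^2 + 3x)·(4x^3 + 7x^2 + 7x + 8) = 10x^6 + 7x^4 + 12x^3 + 12x^2 + 11x. This has degree ≥ 4, so divide by f(x) over F_13: 10x^6 + 7x^4 + 12x^3 + 12x^2 + 11x = (10x^2 + 3x + 1)·(x^4 + x^3 + 12x^2 + 7x + 1) + (9x^3 + 8x^2 + x + 12). Hence a·b ≡ 9x^3 + 8x^2 + x + 12 (mod f). (F_13[x]/(f) is a field with 13^4 = 28561 elements since f is irreducible of degree 4.)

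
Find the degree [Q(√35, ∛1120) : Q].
[Q(√35, ∛1120) : Q] = 6

Let L = Q(√35, ∛1120). Since Q(√35) ⊂ L and [Q(√35):Q] = 2, the tower law gives 2 | [L:Q]. Likewise Q(∛1120) ⊂ L with [Q(∛1120):Q] = 3 (because 1120 is not a perfect cube), so 3 | [L:Q]. As gcd(2,3) = 1, [L:Q] is divisible by 6. Conversely L is generated over Q by √35 and ∛1120, so [L:Q] ≤ 2·3 = 6. Therefore [Q(√35, ∛1120) : Q] = 6.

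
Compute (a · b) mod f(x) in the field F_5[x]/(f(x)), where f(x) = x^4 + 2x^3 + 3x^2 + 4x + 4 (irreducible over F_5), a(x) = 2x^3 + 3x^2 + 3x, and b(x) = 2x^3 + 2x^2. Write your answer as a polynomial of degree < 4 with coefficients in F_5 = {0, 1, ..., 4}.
a · b ≡ 2x^3 + 3x^2 + 3x + 1 (mod f(x))

Multiply in F_5[x]: a(x)·b(x) = (2x^3 + 3x^2 + 3x)·(2x^3 + 2x^2) = 4x^6 + 2x^4 + x^3. This has degree ≥ 4, so divide by f(x) over F_5: 4x^6 + 2x^4 + x^3 = (4x^2 + 2x + 1)·(x^4 + 2x^3 + 3x^2 + 4x + 4) + (2x^3 + 3x^2 + 3x + 1). Hence a·b ≡ 2x^3 + 3x^2 + 3x + 1 (mod f). (F_5[x]/(f) is a field with 5^4 = 625 elements since f is irreducible of degree 4.)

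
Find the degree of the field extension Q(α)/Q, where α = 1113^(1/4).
[Q(α):Q] = 4

α is a root of x^4 - 1113. By Eisenstein's criterion at the prime p = 3 (which divides the constant term 1113 but p^2 = 9 does not, since 1113 is squarefree), x^4 - 1113 is irreducible over Q. Hence [Q(α):Q] = 4.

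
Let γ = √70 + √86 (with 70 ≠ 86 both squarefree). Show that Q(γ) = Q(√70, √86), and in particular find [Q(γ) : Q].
[Q(γ) : Q] = 4 (equivalently, Q(γ) = Q(√70, √86))

Obviously Q(γ) ⊆ Q(√70, √86), and [Q(√70, √86):Q] = 4 (since 70, 86 are distinct squarefree integers > 1 with 6020 not a perfect square). To show equality we compute the minimal polynomial of γ. From γ = √70 + √86: γ^2 = 70 + 2√(6020) + 86 = 156 + 2√(6020), so γ^2 - 156 = 2√(6020); squaring, (γ^2 - 156)^2 = 4·6020, i.e. γ^4 - 312γ^2 + 24336 - 24080 = 0, i.e. γ^4 - 312γ^2 + 256 = 0. So γ is a root of x^4 - 312x^2 + 256. This polynomial is irreducible over Q: it has no rational root (each ±√70 ± √86 is irrational), and any factorization into two quadratics over Q would force √(6020) ∈ Q (pairing opposite roots) or √70, √86 ∈ Q (other pairings), all impossible. Hence [Q(γ):Q] = 4 = [Q(√70, √86):Q], so Q(γ) = Q(√70, √86).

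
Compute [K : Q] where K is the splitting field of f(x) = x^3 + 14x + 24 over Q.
[K : Q] = 6

By the rational root test, any rational root of the monic integer polynomial f(x) = x^3 + 14x + 24 must be an integer dividing the constant term 24, i.e. one of ±{1, 2, 3, 4, 6, 8, 12, 24}. Evaluating: f(1) = 39, f(-1) = 9, f(2) = 60, f(-2) = -12, f(3) = 93, f(-3) = -45, f(4) = 144, f(-4) = -96, f(6) = 324, f(-6) = -276, f(8) = 648, f(-8) = -600, f(12) = 1920, f(-12) = -1872, f(24) = 14184, f(-24) = -14136; none is 0, so f has no rational root and is therefore irreducible over Q (a cubic with no linear factor over a field is irreducible). For an irreducible cubic, the Galois group is A_3 or S_3 according as the discriminant disc(f) = -4a^3 - 27b^2 = -4·(14)^3 - 27·(24)^2 = -26528 is or is not a square in Q. Here disc(f) = -26528 is not a perfect square in Q, so the Galois group of f over Q is not contained in A_3 and must be all of S_3. The splitting field has degree |S_3| = 6 over Q, so [K : Q] = 6.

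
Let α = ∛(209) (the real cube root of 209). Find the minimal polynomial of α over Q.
m_α(x) = x^3 - 209

α satisfies α^3 = 209, so x^3 - 209 annihilates α. By the rational root test, a rational root p/q (in lowest terms) of x^3 - 209 would satisfy p^3 = 209 q^3, forcing q = 1 and p^3 = 209; but 209 is not a perfect cube, contradiction. A monic cubic over Q with no rational root is irreducible (any nontrivial factorization would include a linear factor). Hence x^3 - 209 is the minimal polynomial of α, and in particular [Q(α):Q] = 3.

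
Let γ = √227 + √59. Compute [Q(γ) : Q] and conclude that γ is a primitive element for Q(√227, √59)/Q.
[Q(γ) : Q] = 4 (equivalently, Q(γ) = Q(√227, √59))

Obviously Q(γ) ⊆ Q(√227, √59), and [Q(√227, √59):Q] = 4 (since 227, 59 are distinct squarefree integers > 1 with 13393 not a perfect square). To show equality we compute the minimal polynomial of γ. From γ = √227 + √59: γ^2 = 227 + 2√(13393) + 59 = 286 + 2√(13393), so γ^2 - 286 = 2√(13393); squaring, (γ^2 - 286)^2 = 4·13393, i.e. γ^4 - 572γ^2 + 81796 - 53572 = 0, i.e. γ^4 - 572γ^2 + 28224 = 0. So γ is a root of x^4 - 572x^2 + 28224. This polynomial is irreducible over Q: it has no rational root (each ±√227 ± √59 is irrational), and any factorization into two quadratics over Q would force √(13393) ∈ Q (pairing opposite roots) or √227, √59 ∈ Q (other pairings), all impossible. Hence [Q(γ):Q] = 4 = [Q(√227, √59):Q], so Q(γ) = Q(√227, √59).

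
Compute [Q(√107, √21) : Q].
[Q(√107, √21) : Q] = 4

[Q(√107):Q] = 2 (min poly x^2 - 107, irreducible since 107 is squarefree > 1). For the top step, suppose √21 ∈ Q(√107), say √21 = c + d√107 with c, d ∈ Q. Squaring: 21 = c^2 + 107d^2 + 2cd√107. Since √107 ∉ Q this forces 2cd = 0. If d = 0 then √21 = c ∈ Q, contradicting 21 squarefree > 1. If c = 0 then 21 = 107d^2, so 107·21 = (107d)^2 is a perfect square in Q — but 107·21 = 2247 is not a perfect square (since 107 and 21 are distinct squarefree integers). Contradiction. Hence √21 ∉ Q(√107), so x^2 - 21 stays irreducible over Q(√107) and [Q(√107, √21) : Q(√107)] = 2. By the tower law, [Q(√107, √21) : Q] = 2 · 2 = 4.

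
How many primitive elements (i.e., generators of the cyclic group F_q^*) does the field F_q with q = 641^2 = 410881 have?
There are φ(410880) = 108544 primitive elements

F_q^* is cyclic of order q - 1 = 410880. A cyclic group of order m has exactly φ(m) generators. Here m = 410880 = 2^8 · 3 · 5 · 107, so the number of primitive elements is φ(410880) = 108544.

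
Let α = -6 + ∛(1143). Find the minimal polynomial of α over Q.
m_α(x) = x^3 + 18x^2 + 108x - 927

Set β = α + 6 = ∛(1143), so β^3 = 1143. Then (α + 6)^3 - 1143 = 0, i.e. α is a root of g(x) = (x + 6)^3 - 1143 = x^3 + 18x^2 + 108x - 927. Since g(x) = h(x + 6) where h(x) = x^3 - 1143, and h is irreducible over Q (because 1143 is not a perfect cube, so h has no rational root, and a monic cubic with no rational root is irreducible), g is also irreducible (irreducibility is preserved under the substitution x → x + 6). Hence m_α(x) = x^3 + 18x^2 + 108x - 927.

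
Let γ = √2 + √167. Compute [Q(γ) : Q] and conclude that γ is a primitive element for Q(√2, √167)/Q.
[Q(γ) : Q] = 4 (equivalently, Q(γ) = Q(√2, √167))

Obviously Q(γ) ⊆ Q(√2, √167), and [Q(√2, √167):Q] = 4 (since 2, 167 are distinct squarefree integers > 1 with 334 not a perfect square). To show equality we compute the minimal polynomial of γ. From γ = √2 + √167: γ^2 = 2 + 2√(334) + 167 = 169 + 2√(334), so γ^2 - 169 = 2√(334); squaring, (γ^2 - 169)^2 = 4·334, i.e. γ^4 - 338γ^2 + 28561 - 1336 = 0, i.e. γ^4 - 338γ^2 + 27225 = 0. So γ is a root of x^4 - 338x^2 + 27225. This polynomial is irreducible over Q: it has no rational root (each ±√2 ± √167 is irrational), and any factorization into two quadratics over Q would force √(334) ∈ Q (pairing opposite roots) or √2, √167 ∈ Q (other pairings), all impossible. Hence [Q(γ):Q] = 4 = [Q(√2, √167):Q], so Q(γ) = Q(√2, √167).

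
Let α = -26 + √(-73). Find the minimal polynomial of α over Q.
m_α(x) = x^2 + 52x + 749

From α + 26 = √(-73), squaring gives (α + 26)^2 = -73, i.e. α^2 + 52α + 676 = -73, so α^2 + 52α + 749 = 0. The discriminant of x^2 + 52x + 749 is (52)^2 - 4·(749) = 2704 - 2996 = -292, and 4·(-73) is not a perfect square in Q since -73 is squarefree and ≠ 1. Hence x^2 + 52x + 749 is irreducible over Q and is the minimal polynomial of α.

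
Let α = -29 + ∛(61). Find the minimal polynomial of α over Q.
m_α(x) = x^3 + 87x^2 + 2523x + 24328

Set β = α + 29 = ∛(61), so β^3 = 61. Then (α + 29)^3 - 61 = 0, i.e. α is a root of g(x) = (x + 29)^3 - 61 = x^3 + 87x^2 + 2523x + 24328. Since g(x) = h(x + 29) where h(x) = x^3 - 61, and h is irreducible over Q (because 61 is not a perfect cube, so h has no rational root, and a monic cubic with no rational root is irreducible), g is also irreducible (irreducibility is preserved under the substitution x → x + 29). Hence m_α(x) = x^3 + 87x^2 + 2523x + 24328.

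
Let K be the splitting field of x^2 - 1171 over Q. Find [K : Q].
[K : Q] = 2

f(x) = x^2 - 1171 factors as (x - √1171)(x + √1171). The splitting field is K = Q(√1171). Since 1171 is squarefree and > 1, it is not a perfect square, so x^2 - 1171 is irreducible over Q and [Q(√1171) : Q] = 2. Hence [K : Q] = 2.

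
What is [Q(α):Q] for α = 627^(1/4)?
[Q(α):Q] = 4

α is a root of x^4 - 627. By Eisenstein's criterion at the prime p = 3 (which divides the constant term 627 but p^2 = 9 does not, since 627 is squarefree), x^4 - 627 is irreducible over Q. Hence [Q(α):Q] = 4.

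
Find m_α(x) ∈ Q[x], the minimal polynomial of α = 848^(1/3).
m_α(x) = x^3 - 848

α satisfies α^3 = 848, so x^3 - 848 annihilates α. By the rational root test, a rational root p/q (in lowest terms) of x^3 - 848 would satisfy p^3 = 848 q^3, forcing q = 1 and p^3 = 848; but 848 is not a perfect cube, contradiction. A monic cubic over Q with no rational root is irreducible (any nontrivial factorization would include a linear factor). Hence x^3 - 848 is the minimal polynomial of α, and in particular [Q(α):Q] = 3.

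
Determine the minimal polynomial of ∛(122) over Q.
m_α(x) = x^3 - 122

α satisfies α^3 = 122, so x^3 - 122 annihilates α. By the rational root test, a rational root p/q (in lowest terms) of x^3 - 122 would satisfy p^3 = 122 q^3, forcing q = 1 and p^3 = 122; but 122 is not a perfect cube, contradiction. A monic cubic over Q with no rational root is irreducible (any nontrivial factorization would include a linear factor). Hence x^3 - 122 is the minimal polynomial of α, and in particular [Q(α):Q] = 3.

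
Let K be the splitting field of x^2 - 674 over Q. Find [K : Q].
[K : Q] = 2

f(x) = x^2 - 674 factors as (x - √674)(x + √674). The splitting field is K = Q(√674). Since 674 is squarefree and > 1, it is not a perfect square, so x^2 - 674 is irreducible over Q and [Q(√674) : Q] = 2. Hence [K : Q] = 2.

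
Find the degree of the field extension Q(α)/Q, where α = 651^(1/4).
[Q(α):Q] = 4

α is a root of x^4 - 651. By Eisenstein's criterion at the prime p = 3 (which divides the constant term 651 but p^2 = 9 does not, since 651 is squarefree), x^4 - 651 is irreducible over Q. Hence [Q(α):Q] = 4.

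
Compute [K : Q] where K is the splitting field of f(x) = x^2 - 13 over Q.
[K : Q] = 2

f(x) = x^2 - 13 factors as (x - √13)(x + √13). The splitting field is K = Q(√13). Since 13 is squarefree and > 1, it is not a perfect square, so x^2 - 13 is irreducible over Q and [Q(√13) : Q] = 2. Hence [K : Q] = 2.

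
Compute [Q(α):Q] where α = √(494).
[Q(α):Q] = 2

[Q(α):Q] equals the degree of the minimal polynomial of α. Here α^2 = 494 and x^2 - 494 is irreducible (d = 494 is squarefree, ≠ 1, hence not a square), so deg(m_α) = 2. Thus [Q(α):Q] = 2.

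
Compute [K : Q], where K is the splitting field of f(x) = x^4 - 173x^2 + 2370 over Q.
[K : Q] = 4

Solving the quadratic in x^2: x^2 = (173 ± √(173^2 - 4·2370))/2 = (173 ± √20449)/2 = (173 ± 143)/2, giving x^2 = 158 or x^2 = 15. So f(x) = (x^2 - 158)(x^2 - 15) and the roots of f are ±√158, ±√15. Hence the splitting field is K = Q(√158, √15). Since 158 and 15 are distinct squarefree integers > 1, their product 2370 is not a perfect square, so √15 ∉ Q(√158). By the tower law [K:Q] = [Q(√158,√15):Q(√158)] · [Q(√158):Q] = 2 · 2 = 4.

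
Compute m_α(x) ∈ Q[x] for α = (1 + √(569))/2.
m_α(x) = x^2 - x - 142

From 2α - 1 = √(569), squaring gives (2α - 1)^2 = 569, i.e. 4α^2 - 4α + 1 = 569, so α^2 - α + (1 - 569)/4 = 0. Since 569 ≡ 1 (mod 4), (1 - 569)/4 = -142 ∈ Z. The polynomial x^2 - x - 142 has discriminant 1 - 4·(-142) = 569, which is not a perfect square in Q (d = 569 is squarefree and ≠ 1), so x^2 - x - 142 is irreducible over Q. It is the minimal polynomial of α.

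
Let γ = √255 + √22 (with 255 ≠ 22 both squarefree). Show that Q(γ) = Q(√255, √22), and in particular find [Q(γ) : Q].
[Q(γ) : Q] = 4 (equivalently, Q(γ) = Q(√255, √22))

Obviously Q(γ) ⊆ Q(√255, √22), and [Q(√255, √22):Q] = 4 (since 255, 22 are distinct squarefree integers > 1 with 5610 not a perfect square). To show equality we compute the minimal polynomial of γ. From γ = √255 + √22: γ^2 = 255 + 2√(5610) + 22 = 277 + 2√(5610), so γ^2 - 277 = 2√(5610); squaring, (γ^2 - 277)^2 = 4·5610, i.e. γ^4 - 554γ^2 + 76729 - 22440 = 0, i.e. γ^4 - 554γ^2 + 54289 = 0. So γ is a root of x^4 - 554x^2 + 54289. This polynomial is irreducible over Q: it has no rational root (each ±√255 ± √22 is irrational), and any factorization into two quadratics over Q would force √(5610) ∈ Q (pairing opposite roots) or √255, √22 ∈ Q (other pairings), all impossible. Hence [Q(γ):Q] = 4 = [Q(√255, √22):Q], so Q(γ) = Q(√255, √22).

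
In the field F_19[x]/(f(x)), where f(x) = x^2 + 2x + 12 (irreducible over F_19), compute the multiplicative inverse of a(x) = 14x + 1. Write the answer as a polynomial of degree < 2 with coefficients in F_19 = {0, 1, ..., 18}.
a(x)^(-1) ≡ 17x + 7 (mod f(x))

Since f is irreducible over F_19, F_19[x]/(f) is a field and a(x) ≠ 0 has an inverse. Apply the extended Euclidean algorithm to f(x) and a(x) in F_19[x]: f(x) = (15x + 14)·a(x) + (17). The last nonzero remainder is the constant 17 = gcd(f, a) in F_19. Back-substituting through the division chain expresses 17 = s(x)·a(x) + t(x)·f(x) with s(x) ≡ 4x + 5 (mod f), so (4x + 5)·a(x) ≡ 17 (mod f). Multiplying by 17^(-1) ≡ 9 in F_19 gives a(x)^(-1) ≡ 9·(4x + 5) ≡ 17x + 7 (mod f). Check: (14x + 1)·(17x + 7) = 10x^2 + x + 7 ≡ 1 (mod x^2 + 2x + 12).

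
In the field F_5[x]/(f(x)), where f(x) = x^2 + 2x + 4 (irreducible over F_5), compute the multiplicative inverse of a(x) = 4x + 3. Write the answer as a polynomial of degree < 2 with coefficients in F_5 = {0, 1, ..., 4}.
a(x)^(-1) ≡ 4x (mod f(x))

Since f is irreducible over F_5, F_5[x]/(f) is a field and a(x) ≠ 0 has an inverse. Apply the extended Euclidean algorithm to f(x) and a(x) in F_5[x]: f(x) = (4x)·a(x) + (4). The last nonzero remainder is the constant 4 = gcd(f, a) in F_5. Back-substituting through the division chain expresses 4 = s(x)·a(x) + t(x)·f(x) with s(x) ≡ x (mod f), so (x)·a(x) ≡ 4 (mod f). Multiplying by 4^(-1) ≡ 4 in F_5 gives a(x)^(-1) ≡ 4·(x) ≡ 4x (mod f). Check: (4x + 3)·(4x) = x^2 + 2x ≡ 1 (mod x^2 + 2x + 4).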